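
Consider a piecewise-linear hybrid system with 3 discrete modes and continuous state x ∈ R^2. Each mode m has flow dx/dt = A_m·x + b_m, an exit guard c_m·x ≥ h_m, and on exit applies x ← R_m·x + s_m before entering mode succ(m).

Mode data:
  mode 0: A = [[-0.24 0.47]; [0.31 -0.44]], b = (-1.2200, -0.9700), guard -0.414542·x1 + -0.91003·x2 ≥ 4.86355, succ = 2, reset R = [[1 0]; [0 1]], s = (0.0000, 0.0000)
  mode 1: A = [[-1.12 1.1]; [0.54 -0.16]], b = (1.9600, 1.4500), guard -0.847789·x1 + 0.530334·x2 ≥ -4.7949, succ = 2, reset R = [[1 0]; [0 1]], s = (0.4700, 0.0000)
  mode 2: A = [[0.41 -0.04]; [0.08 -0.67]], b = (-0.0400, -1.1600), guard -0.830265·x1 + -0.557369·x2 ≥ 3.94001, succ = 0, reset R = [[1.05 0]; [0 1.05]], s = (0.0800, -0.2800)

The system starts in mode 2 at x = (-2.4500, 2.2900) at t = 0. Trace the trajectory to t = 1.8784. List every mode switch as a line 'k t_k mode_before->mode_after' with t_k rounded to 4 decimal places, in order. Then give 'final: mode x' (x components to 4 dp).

Mode 2: guard c·x = 3.9400 hit at Δt = 1.3909 (t = 1.3909), x⁻ = (-4.4746, -0.4035) → reset → x⁺ = (-4.6183, -0.7037), jump to mode 0
Mode 0: flow for 0.4875 to horizon, guard not reached → x = (-4.9279, -1.6414)

1 1.3909 2->0
final: 0 -4.9279 -1.6414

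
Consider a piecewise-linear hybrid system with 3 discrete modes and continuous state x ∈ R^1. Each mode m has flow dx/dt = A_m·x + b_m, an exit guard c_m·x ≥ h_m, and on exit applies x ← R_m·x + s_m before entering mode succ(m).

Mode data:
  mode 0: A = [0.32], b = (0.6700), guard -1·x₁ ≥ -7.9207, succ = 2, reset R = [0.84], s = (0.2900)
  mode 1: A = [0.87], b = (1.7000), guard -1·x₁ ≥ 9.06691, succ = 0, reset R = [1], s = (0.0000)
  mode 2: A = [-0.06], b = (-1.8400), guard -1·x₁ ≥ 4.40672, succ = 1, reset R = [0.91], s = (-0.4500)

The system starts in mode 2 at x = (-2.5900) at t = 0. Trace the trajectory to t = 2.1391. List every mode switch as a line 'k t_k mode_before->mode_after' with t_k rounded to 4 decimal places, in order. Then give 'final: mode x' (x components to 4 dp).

Mode 2: guard c·x = 4.4067 hit at Δt = 1.1149 (t = 1.1149), x⁻ = (-4.4067) → reset → x⁺ = (-4.4601), jump to mode 1
Mode 1: flow for 1.0242 to horizon, guard not reached → x = (-8.0631)

1 1.1149 2->1
final: 1 -8.0631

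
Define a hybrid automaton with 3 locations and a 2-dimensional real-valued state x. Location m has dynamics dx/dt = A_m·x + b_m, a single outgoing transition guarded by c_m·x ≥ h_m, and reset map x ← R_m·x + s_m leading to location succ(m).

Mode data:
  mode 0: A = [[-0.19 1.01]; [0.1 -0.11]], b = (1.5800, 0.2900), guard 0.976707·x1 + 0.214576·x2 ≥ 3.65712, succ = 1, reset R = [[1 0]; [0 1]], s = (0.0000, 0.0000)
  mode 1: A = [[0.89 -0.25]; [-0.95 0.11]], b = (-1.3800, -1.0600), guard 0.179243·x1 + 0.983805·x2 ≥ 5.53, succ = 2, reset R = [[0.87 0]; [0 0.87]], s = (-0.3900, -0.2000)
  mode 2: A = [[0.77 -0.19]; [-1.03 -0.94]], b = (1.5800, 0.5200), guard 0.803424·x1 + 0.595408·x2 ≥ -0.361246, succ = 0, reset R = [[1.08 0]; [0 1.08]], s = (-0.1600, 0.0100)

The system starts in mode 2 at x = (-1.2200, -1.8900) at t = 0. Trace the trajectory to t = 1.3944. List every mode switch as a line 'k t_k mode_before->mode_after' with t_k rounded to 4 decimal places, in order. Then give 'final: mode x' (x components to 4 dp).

1 0.7955 2->0
final: 0 0.3906 -0.0053

Mode 2: guard c·x = -0.3612 hit at Δt = 0.7955 (t = 0.7955), x⁻ = (-0.3179, -0.1777) → reset → x⁺ = (-0.5034, -0.1819), jump to mode 0
Mode 0: flow for 0.5989 to horizon, guard not reached → x = (0.3906, -0.0053)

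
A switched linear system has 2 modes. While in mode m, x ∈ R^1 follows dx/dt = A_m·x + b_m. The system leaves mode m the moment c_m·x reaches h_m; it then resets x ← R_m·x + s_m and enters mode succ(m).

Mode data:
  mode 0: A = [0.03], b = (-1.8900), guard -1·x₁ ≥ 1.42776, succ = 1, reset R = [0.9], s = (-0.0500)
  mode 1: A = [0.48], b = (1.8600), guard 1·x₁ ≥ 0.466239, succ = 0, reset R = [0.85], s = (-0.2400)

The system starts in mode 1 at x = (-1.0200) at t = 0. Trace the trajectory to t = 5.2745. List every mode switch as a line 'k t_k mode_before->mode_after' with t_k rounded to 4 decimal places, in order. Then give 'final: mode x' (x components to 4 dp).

Mode 1: guard c·x = 0.4662 hit at Δt = 0.8731 (t = 0.8731), x⁻ = (0.4662) → reset → x⁺ = (0.1563), jump to mode 0
Mode 0: guard c·x = 1.4278 hit at Δt = 0.8298 (t = 1.7029), x⁻ = (-1.4278) → reset → x⁺ = (-1.3350), jump to mode 1
Mode 1: guard c·x = 0.4662 hit at Δt = 1.1166 (t = 2.8195), x⁻ = (0.4662) → reset → x⁺ = (0.1563), jump to mode 0
Mode 0: guard c·x = 1.4278 hit at Δt = 0.8298 (t = 3.6493), x⁻ = (-1.4278) → reset → x⁺ = (-1.3350), jump to mode 1
Mode 1: guard c·x = 0.4662 hit at Δt = 1.1166 (t = 4.7660), x⁻ = (0.4662) → reset → x⁺ = (0.1563), jump to mode 0
Mode 0: flow for 0.5085 to horizon, guard not reached → x = (-0.8098)

1 0.8731 1->0
2 1.7029 0->1
3 2.8195 1->0
4 3.6493 0->1
5 4.7660 1->0
final: 0 -0.8098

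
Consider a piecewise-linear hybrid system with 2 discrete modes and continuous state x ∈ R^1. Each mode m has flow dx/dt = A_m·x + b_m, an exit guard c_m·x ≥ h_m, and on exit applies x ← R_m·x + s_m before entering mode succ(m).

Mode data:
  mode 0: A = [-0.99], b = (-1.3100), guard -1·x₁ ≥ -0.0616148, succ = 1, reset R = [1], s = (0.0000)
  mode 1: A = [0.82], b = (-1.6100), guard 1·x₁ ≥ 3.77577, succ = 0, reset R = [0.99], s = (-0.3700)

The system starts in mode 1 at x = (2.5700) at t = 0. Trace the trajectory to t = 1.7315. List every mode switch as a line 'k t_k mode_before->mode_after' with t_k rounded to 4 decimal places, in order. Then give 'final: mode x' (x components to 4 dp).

1 1.3348 1->0
final: 0 1.8443

Mode 1: guard c·x = 3.7758 hit at Δt = 1.3348 (t = 1.3348), x⁻ = (3.7758) → reset → x⁺ = (3.3680), jump to mode 0
Mode 0: flow for 0.3967 to horizon, guard not reached → x = (1.8443)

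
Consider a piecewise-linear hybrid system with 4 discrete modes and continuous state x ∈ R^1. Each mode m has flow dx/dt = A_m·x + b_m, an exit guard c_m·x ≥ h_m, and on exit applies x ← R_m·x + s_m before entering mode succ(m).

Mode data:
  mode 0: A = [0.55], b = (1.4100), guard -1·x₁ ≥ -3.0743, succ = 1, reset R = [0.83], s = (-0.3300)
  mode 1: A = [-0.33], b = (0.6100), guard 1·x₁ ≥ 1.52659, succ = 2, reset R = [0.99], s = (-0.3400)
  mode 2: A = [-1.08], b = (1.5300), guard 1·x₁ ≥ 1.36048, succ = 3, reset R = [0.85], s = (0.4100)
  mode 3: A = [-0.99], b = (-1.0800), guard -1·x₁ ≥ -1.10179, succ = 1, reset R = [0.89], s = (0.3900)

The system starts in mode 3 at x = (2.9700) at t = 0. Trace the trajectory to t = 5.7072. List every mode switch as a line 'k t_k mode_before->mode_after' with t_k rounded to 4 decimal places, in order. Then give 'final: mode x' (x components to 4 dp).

1 0.6225 3->1
2 1.8200 1->2
3 3.1847 2->3
4 3.3789 3->1
5 4.5763 1->2
final: 2 1.3443

Mode 3: guard c·x = -1.1018 hit at Δt = 0.6225 (t = 0.6225), x⁻ = (1.1018) → reset → x⁺ = (1.3706), jump to mode 1
Mode 1: guard c·x = 1.5266 hit at Δt = 1.1975 (t = 1.8200), x⁻ = (1.5266) → reset → x⁺ = (1.1713), jump to mode 2
Mode 2: guard c·x = 1.3605 hit at Δt = 1.3648 (t = 3.1847), x⁻ = (1.3605) → reset → x⁺ = (1.5664), jump to mode 3
Mode 3: guard c·x = -1.1018 hit at Δt = 0.1941 (t = 3.3789), x⁻ = (1.1018) → reset → x⁺ = (1.3706), jump to mode 1
Mode 1: guard c·x = 1.5266 hit at Δt = 1.1975 (t = 4.5763), x⁻ = (1.5266) → reset → x⁺ = (1.1713), jump to mode 2
Mode 2: flow for 1.1309 to horizon, guard not reached → x = (1.3443)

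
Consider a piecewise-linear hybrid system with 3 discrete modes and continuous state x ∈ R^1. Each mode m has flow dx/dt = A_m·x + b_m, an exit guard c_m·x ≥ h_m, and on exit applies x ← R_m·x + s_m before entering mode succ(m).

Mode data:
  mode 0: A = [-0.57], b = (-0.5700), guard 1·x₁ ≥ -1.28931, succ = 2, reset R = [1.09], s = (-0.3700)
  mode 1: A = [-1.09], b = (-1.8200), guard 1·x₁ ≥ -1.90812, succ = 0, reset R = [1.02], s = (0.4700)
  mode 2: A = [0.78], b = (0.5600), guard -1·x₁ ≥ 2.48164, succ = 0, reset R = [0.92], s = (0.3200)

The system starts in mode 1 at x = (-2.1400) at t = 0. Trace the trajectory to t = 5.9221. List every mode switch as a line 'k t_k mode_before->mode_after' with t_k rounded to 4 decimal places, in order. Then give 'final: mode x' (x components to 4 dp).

1 0.6233 1->0
2 1.4979 0->2
3 2.1538 2->0
4 4.2637 0->2
5 4.9196 2->0
final: 0 -1.5439

Mode 1: guard c·x = -1.9081 hit at Δt = 0.6233 (t = 0.6233), x⁻ = (-1.9081) → reset → x⁺ = (-1.4763), jump to mode 0
Mode 0: guard c·x = -1.2893 hit at Δt = 0.8746 (t = 1.4979), x⁻ = (-1.2893) → reset → x⁺ = (-1.7753), jump to mode 2
Mode 2: guard c·x = 2.4816 hit at Δt = 0.6559 (t = 2.1538), x⁻ = (-2.4816) → reset → x⁺ = (-1.9631), jump to mode 0
Mode 0: guard c·x = -1.2893 hit at Δt = 2.1099 (t = 4.2637), x⁻ = (-1.2893) → reset → x⁺ = (-1.7753), jump to mode 2
Mode 2: guard c·x = 2.4816 hit at Δt = 0.6559 (t = 4.9196), x⁻ = (-2.4816) → reset → x⁺ = (-1.9631), jump to mode 0
Mode 0: flow for 1.0025 to horizon, guard not reached → x = (-1.5439)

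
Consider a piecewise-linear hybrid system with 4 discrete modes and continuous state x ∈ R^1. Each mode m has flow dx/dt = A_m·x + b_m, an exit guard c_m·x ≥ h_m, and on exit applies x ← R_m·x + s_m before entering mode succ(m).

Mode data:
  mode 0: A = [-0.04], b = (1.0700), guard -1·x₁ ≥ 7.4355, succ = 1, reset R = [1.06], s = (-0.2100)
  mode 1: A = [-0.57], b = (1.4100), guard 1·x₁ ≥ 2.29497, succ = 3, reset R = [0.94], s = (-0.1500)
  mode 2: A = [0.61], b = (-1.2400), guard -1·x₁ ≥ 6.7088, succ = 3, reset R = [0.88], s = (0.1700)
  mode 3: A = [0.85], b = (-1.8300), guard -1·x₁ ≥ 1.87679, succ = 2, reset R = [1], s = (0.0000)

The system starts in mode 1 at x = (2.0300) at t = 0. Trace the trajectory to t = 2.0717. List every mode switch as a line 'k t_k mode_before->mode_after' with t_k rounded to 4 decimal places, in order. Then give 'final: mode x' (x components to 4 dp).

Mode 1: guard c·x = 2.2950 hit at Δt = 1.5953 (t = 1.5953), x⁻ = (2.2950) → reset → x⁺ = (2.0073), jump to mode 3
Mode 3: flow for 0.4764 to horizon, guard not reached → x = (1.9346)

1 1.5953 1->3
final: 3 1.9346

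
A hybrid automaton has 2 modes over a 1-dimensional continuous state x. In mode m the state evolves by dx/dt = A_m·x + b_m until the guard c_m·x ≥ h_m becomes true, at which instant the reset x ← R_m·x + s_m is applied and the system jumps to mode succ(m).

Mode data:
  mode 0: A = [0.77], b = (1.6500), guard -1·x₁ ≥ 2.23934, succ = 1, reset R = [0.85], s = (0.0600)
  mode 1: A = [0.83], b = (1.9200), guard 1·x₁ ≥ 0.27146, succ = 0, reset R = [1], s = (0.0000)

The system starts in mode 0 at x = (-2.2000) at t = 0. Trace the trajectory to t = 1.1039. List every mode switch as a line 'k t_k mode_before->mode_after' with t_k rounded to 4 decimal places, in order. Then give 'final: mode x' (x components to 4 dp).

1 0.6803 0->1
final: 1 -1.6455

Mode 0: guard c·x = 2.2393 hit at Δt = 0.6803 (t = 0.6803), x⁻ = (-2.2393) → reset → x⁺ = (-1.8434), jump to mode 1
Mode 1: flow for 0.4236 to horizon, guard not reached → x = (-1.6455)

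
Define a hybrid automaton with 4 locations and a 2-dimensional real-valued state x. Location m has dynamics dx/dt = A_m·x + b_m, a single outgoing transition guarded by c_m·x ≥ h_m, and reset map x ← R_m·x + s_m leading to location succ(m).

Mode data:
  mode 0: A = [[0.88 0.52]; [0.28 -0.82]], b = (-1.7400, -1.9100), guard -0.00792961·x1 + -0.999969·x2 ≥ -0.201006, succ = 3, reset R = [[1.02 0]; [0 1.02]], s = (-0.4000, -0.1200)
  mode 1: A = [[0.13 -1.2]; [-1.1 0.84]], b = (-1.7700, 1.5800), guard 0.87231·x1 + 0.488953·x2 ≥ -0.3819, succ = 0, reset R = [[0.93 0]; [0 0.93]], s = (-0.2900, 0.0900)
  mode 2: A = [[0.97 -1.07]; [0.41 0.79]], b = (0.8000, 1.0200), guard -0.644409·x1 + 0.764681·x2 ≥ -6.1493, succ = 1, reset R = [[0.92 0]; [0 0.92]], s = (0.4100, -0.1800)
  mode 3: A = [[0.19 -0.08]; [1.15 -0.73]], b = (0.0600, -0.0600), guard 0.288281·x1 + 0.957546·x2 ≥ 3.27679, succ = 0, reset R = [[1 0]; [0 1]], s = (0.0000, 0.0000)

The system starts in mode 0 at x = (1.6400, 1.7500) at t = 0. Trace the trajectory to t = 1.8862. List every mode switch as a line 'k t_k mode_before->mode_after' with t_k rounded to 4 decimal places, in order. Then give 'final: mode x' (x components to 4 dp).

1 0.7315 0->3
final: 3 1.8484 1.5073

Mode 0: guard c·x = -0.2010 hit at Δt = 0.7315 (t = 0.7315), x⁻ = (1.8533, 0.1863) → reset → x⁺ = (1.4903, 0.0700), jump to mode 3
Mode 3: flow for 1.1547 to horizon, guard not reached → x = (1.8484, 1.5073)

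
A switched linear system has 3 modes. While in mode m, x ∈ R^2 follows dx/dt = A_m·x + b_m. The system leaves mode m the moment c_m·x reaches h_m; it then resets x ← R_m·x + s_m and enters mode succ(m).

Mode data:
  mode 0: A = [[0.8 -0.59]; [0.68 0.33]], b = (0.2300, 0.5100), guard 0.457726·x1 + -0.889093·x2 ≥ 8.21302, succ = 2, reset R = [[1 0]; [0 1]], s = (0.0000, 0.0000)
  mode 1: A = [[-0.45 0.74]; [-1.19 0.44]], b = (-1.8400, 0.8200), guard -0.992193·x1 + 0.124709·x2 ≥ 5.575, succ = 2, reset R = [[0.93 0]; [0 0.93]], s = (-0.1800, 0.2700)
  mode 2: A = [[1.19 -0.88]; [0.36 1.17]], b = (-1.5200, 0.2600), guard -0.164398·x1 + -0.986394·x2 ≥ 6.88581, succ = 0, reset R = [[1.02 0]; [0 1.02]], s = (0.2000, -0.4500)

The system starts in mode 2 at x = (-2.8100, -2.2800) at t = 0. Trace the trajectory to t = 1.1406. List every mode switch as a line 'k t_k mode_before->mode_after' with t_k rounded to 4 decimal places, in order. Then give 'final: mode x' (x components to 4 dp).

1 0.6902 2->0
final: 0 -3.7203 -9.0123

Mode 2: guard c·x = 6.8858 hit at Δt = 0.6902 (t = 0.6902), x⁻ = (-4.5380, -6.2245) → reset → x⁺ = (-4.4288, -6.7989), jump to mode 0
Mode 0: flow for 0.4504 to horizon, guard not reached → x = (-3.7203, -9.0123)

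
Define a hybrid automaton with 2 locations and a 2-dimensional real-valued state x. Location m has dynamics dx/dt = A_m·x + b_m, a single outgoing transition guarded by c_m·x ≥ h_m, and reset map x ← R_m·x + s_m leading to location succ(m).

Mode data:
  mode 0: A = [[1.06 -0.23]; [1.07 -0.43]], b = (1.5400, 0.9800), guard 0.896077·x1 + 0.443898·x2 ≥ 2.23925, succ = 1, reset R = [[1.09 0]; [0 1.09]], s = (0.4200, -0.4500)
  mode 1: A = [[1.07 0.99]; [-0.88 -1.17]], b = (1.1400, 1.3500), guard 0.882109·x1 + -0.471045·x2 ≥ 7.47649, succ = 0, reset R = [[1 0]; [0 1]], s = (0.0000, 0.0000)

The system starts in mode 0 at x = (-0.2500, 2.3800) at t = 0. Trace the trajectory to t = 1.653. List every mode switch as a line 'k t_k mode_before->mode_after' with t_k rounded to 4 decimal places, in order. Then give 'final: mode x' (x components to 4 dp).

1 1.0577 0->1
final: 1 5.4680 0.4229

Mode 0: guard c·x = 2.2393 hit at Δt = 1.0577 (t = 1.0577), x⁻ = (1.1643, 2.6942) → reset → x⁺ = (1.6891, 2.4867), jump to mode 1
Mode 1: flow for 0.5953 to horizon, guard not reached → x = (5.4680, 0.4229)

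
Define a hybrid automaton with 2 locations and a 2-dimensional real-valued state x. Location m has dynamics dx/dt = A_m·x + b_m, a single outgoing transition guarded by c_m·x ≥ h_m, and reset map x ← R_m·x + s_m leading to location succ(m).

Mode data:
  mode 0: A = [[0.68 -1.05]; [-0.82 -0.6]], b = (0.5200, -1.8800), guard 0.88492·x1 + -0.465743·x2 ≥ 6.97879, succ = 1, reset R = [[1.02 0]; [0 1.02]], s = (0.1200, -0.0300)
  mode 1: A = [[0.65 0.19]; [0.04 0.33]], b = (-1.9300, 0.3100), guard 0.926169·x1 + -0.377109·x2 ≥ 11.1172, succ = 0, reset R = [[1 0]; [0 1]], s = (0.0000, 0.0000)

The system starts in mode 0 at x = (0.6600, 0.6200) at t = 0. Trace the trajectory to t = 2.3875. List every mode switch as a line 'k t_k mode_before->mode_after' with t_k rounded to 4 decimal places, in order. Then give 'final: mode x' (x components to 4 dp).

1 1.4811 0->1
final: 1 7.7115 -4.5992

Mode 0: guard c·x = 6.9788 hit at Δt = 1.4811 (t = 1.4811), x⁻ = (5.9066, -3.7617) → reset → x⁺ = (6.1447, -3.8669), jump to mode 1
Mode 1: flow for 0.9064 to horizon, guard not reached → x = (7.7115, -4.5992)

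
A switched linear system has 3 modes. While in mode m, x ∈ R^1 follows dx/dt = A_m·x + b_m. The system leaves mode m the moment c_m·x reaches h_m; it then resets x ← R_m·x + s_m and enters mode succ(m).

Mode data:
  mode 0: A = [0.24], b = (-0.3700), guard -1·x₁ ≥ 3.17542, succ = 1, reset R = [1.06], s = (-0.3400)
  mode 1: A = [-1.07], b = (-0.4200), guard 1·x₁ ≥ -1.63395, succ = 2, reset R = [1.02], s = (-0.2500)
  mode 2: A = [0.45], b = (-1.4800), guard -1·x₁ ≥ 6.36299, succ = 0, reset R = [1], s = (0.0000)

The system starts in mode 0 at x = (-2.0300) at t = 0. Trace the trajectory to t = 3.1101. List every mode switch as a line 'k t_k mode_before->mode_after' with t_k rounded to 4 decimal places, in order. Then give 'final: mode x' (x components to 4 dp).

Mode 0: guard c·x = 3.1754 hit at Δt = 1.1590 (t = 1.1590), x⁻ = (-3.1754) → reset → x⁺ = (-3.7059), jump to mode 1
Mode 1: guard c·x = -1.6340 hit at Δt = 0.9175 (t = 2.0765), x⁻ = (-1.6339) → reset → x⁺ = (-1.9166), jump to mode 2
Mode 2: flow for 1.0336 to horizon, guard not reached → x = (-4.9994)

1 1.1590 0->1
2 2.0765 1->2
final: 2 -4.9994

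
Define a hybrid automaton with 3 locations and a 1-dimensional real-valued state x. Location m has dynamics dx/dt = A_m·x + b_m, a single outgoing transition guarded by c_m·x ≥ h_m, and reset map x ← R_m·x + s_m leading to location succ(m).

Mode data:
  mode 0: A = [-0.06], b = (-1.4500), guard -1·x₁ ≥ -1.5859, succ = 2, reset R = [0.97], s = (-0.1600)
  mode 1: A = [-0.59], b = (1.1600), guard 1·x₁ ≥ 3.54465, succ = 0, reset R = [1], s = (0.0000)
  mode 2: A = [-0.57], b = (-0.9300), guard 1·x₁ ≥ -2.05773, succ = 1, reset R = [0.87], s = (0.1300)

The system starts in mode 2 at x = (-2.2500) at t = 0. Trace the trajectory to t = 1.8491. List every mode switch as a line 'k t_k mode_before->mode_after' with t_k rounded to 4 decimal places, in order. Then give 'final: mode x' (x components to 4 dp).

1 0.6533 2->1
final: 1 0.1752

Mode 2: guard c·x = -2.0577 hit at Δt = 0.6533 (t = 0.6533), x⁻ = (-2.0577) → reset → x⁺ = (-1.6602), jump to mode 1
Mode 1: flow for 1.1958 to horizon, guard not reached → x = (0.1752)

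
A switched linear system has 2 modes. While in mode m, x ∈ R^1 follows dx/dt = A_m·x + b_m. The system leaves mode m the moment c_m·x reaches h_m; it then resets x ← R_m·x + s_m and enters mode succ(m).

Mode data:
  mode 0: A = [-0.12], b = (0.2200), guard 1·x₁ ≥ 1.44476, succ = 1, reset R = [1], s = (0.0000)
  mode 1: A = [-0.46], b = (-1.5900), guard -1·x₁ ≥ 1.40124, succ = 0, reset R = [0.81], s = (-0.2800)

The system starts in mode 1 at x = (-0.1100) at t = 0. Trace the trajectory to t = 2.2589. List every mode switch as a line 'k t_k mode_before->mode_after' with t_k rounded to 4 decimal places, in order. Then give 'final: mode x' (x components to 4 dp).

Mode 1: guard c·x = 1.4012 hit at Δt = 1.0598 (t = 1.0598), x⁻ = (-1.4012) → reset → x⁺ = (-1.4150), jump to mode 0
Mode 0: flow for 1.1991 to horizon, guard not reached → x = (-0.9797)

1 1.0598 1->0
final: 0 -0.9797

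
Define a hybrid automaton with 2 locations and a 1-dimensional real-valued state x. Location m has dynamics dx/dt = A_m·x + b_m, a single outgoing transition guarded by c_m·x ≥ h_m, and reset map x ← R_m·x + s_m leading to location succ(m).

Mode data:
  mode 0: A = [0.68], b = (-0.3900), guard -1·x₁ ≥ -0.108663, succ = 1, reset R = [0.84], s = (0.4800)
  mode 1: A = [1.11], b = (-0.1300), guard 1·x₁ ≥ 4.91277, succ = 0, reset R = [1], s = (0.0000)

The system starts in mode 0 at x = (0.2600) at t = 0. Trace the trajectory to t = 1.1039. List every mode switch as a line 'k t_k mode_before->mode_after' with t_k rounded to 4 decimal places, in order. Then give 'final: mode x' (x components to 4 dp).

Mode 0: guard c·x = -0.1087 hit at Δt = 0.5792 (t = 0.5792), x⁻ = (0.1087) → reset → x⁺ = (0.5713), jump to mode 1
Mode 1: flow for 0.5247 to horizon, guard not reached → x = (0.9302)

1 0.5792 0->1
final: 1 0.9302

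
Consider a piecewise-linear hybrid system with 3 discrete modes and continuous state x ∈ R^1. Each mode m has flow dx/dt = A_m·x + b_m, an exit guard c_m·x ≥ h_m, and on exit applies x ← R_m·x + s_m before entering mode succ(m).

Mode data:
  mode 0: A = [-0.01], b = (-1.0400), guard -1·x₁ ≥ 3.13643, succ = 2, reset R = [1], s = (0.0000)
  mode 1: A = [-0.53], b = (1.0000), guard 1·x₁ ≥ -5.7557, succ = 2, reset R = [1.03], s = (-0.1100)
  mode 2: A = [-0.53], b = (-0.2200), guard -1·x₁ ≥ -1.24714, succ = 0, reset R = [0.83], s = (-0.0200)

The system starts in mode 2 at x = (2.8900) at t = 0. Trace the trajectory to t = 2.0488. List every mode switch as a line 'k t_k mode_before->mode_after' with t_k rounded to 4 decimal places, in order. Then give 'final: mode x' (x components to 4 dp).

Mode 2: guard c·x = -1.2471 hit at Δt = 1.2968 (t = 1.2968), x⁻ = (1.2471) → reset → x⁺ = (1.0151), jump to mode 0
Mode 0: flow for 0.7520 to horizon, guard not reached → x = (0.2284)

1 1.2968 2->0
final: 0 0.2284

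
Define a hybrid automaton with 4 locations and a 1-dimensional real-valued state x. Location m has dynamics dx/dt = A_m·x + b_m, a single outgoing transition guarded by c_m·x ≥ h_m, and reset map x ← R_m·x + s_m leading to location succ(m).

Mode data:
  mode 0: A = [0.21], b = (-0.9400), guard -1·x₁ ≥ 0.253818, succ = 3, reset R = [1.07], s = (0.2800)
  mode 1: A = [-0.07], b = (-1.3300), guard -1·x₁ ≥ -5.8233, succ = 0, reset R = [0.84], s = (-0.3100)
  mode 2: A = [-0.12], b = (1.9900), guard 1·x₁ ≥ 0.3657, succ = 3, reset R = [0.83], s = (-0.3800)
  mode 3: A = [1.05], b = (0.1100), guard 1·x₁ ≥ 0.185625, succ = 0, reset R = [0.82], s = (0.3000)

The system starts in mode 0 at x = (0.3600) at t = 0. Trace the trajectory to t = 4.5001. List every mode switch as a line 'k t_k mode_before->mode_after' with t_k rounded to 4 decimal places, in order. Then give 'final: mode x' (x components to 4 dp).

1 0.6619 0->3
2 1.5593 3->0
3 2.3291 0->3
4 3.2265 3->0
5 3.9963 0->3
final: 3 0.0873

Mode 0: guard c·x = 0.2538 hit at Δt = 0.6619 (t = 0.6619), x⁻ = (-0.2538) → reset → x⁺ = (0.0084), jump to mode 3
Mode 3: guard c·x = 0.1856 hit at Δt = 0.8974 (t = 1.5593), x⁻ = (0.1856) → reset → x⁺ = (0.4522), jump to mode 0
Mode 0: guard c·x = 0.2538 hit at Δt = 0.7698 (t = 2.3291), x⁻ = (-0.2538) → reset → x⁺ = (0.0084), jump to mode 3
Mode 3: guard c·x = 0.1856 hit at Δt = 0.8974 (t = 3.2265), x⁻ = (0.1856) → reset → x⁺ = (0.4522), jump to mode 0
Mode 0: guard c·x = 0.2538 hit at Δt = 0.7698 (t = 3.9963), x⁻ = (-0.2538) → reset → x⁺ = (0.0084), jump to mode 3
Mode 3: flow for 0.5038 to horizon, guard not reached → x = (0.0873)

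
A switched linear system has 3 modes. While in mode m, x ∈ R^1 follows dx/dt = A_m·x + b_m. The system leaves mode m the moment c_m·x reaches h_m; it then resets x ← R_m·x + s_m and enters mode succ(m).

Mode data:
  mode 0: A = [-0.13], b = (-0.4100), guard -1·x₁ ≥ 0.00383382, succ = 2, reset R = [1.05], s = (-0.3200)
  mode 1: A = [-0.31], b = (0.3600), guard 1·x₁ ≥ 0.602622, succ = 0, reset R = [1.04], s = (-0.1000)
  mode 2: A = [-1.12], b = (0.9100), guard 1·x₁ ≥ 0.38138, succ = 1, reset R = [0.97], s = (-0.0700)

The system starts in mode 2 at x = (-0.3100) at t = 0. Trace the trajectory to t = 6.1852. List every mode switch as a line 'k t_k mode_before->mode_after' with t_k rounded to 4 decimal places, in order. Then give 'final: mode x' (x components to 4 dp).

Mode 2: guard c·x = 0.3814 hit at Δt = 0.8544 (t = 0.8544), x⁻ = (0.3814) → reset → x⁺ = (0.2999), jump to mode 1
Mode 1: guard c·x = 0.6026 hit at Δt = 1.3966 (t = 2.2510), x⁻ = (0.6026) → reset → x⁺ = (0.5267), jump to mode 0
Mode 0: guard c·x = 0.0038 hit at Δt = 1.1974 (t = 3.4484), x⁻ = (-0.0038) → reset → x⁺ = (-0.3240), jump to mode 2
Mode 2: guard c·x = 0.3814 hit at Δt = 0.8655 (t = 4.3139), x⁻ = (0.3814) → reset → x⁺ = (0.2999), jump to mode 1
Mode 1: guard c·x = 0.6026 hit at Δt = 1.3966 (t = 5.7105), x⁻ = (0.6026) → reset → x⁺ = (0.5267), jump to mode 0
Mode 0: flow for 0.4747 to horizon, guard not reached → x = (0.3065)

1 0.8544 2->1
2 2.2510 1->0
3 3.4484 0->2
4 4.3139 2->1
5 5.7105 1->0
final: 0 0.3065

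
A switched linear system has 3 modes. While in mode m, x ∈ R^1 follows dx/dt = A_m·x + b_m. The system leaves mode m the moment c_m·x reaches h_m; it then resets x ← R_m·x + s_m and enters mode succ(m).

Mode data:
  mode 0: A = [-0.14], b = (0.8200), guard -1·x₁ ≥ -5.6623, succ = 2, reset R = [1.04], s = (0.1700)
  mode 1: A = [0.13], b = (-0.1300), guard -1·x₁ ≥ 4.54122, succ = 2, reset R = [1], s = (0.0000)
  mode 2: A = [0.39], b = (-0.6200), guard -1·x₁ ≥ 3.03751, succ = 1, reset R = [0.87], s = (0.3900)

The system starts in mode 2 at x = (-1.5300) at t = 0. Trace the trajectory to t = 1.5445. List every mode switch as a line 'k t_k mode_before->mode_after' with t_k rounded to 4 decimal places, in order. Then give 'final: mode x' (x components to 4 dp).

Mode 2: guard c·x = 3.0375 hit at Δt = 1.0108 (t = 1.0108), x⁻ = (-3.0375) → reset → x⁺ = (-2.2526), jump to mode 1
Mode 1: flow for 0.5337 to horizon, guard not reached → x = (-2.4863)

1 1.0108 2->1
final: 1 -2.4863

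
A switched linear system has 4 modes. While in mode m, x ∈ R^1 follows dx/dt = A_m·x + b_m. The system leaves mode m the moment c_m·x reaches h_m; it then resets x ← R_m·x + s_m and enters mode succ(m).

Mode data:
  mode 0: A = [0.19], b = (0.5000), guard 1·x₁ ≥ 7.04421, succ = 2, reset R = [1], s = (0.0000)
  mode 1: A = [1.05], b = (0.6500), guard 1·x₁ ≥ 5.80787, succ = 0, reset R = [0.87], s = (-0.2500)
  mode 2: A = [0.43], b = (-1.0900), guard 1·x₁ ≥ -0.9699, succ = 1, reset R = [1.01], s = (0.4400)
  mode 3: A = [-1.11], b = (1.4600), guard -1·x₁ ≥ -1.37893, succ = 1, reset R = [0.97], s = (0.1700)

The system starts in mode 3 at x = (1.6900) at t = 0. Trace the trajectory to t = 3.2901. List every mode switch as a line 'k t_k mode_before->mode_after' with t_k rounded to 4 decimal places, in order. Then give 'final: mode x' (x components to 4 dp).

1 1.5975 3->1
2 2.6508 1->0
final: 0 5.7630

Mode 3: guard c·x = -1.3789 hit at Δt = 1.5975 (t = 1.5975), x⁻ = (1.3789) → reset → x⁺ = (1.5076), jump to mode 1
Mode 1: guard c·x = 5.8079 hit at Δt = 1.0533 (t = 2.6508), x⁻ = (5.8079) → reset → x⁺ = (4.8028), jump to mode 0
Mode 0: flow for 0.6393 to horizon, guard not reached → x = (5.7630)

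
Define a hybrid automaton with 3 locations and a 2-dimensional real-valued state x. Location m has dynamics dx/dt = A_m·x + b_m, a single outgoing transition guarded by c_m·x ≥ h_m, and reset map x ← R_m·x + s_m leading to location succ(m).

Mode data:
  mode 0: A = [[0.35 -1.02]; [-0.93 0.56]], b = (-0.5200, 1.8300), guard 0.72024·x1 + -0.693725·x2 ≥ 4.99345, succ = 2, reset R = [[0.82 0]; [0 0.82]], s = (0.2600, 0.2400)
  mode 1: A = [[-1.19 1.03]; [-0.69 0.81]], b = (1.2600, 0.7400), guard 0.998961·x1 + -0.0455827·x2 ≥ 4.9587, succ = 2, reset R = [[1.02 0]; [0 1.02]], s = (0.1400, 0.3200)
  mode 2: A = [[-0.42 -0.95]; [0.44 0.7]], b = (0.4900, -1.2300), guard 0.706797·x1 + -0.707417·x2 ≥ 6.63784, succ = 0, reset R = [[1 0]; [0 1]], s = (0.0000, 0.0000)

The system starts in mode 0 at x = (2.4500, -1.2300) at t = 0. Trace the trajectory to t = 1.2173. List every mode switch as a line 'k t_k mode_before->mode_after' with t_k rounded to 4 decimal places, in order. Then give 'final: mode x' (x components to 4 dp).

1 0.7122 0->2
final: 2 4.2544 -2.6155

Mode 0: guard c·x = 4.9935 hit at Δt = 0.7122 (t = 0.7122), x⁻ = (4.2366, -2.7995) → reset → x⁺ = (3.7340, -2.0556), jump to mode 2
Mode 2: flow for 0.5051 to horizon, guard not reached → x = (4.2544, -2.6155)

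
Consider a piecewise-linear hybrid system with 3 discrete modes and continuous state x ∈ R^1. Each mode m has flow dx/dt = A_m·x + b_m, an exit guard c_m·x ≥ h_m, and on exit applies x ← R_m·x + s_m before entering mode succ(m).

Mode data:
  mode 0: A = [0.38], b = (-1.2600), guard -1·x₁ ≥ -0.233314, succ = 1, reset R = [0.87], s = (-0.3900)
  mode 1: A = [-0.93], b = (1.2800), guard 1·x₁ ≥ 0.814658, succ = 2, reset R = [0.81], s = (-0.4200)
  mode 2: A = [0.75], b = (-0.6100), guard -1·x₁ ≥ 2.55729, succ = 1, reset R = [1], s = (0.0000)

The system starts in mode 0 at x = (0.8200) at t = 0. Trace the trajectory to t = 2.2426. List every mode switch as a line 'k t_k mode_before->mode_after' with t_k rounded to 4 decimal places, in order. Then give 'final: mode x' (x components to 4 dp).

1 0.5556 0->1
2 1.6563 1->2
final: 2 -0.0768

Mode 0: guard c·x = -0.2333 hit at Δt = 0.5556 (t = 0.5556), x⁻ = (0.2333) → reset → x⁺ = (-0.1870), jump to mode 1
Mode 1: guard c·x = 0.8147 hit at Δt = 1.1007 (t = 1.6563), x⁻ = (0.8147) → reset → x⁺ = (0.2399), jump to mode 2
Mode 2: flow for 0.5863 to horizon, guard not reached → x = (-0.0768)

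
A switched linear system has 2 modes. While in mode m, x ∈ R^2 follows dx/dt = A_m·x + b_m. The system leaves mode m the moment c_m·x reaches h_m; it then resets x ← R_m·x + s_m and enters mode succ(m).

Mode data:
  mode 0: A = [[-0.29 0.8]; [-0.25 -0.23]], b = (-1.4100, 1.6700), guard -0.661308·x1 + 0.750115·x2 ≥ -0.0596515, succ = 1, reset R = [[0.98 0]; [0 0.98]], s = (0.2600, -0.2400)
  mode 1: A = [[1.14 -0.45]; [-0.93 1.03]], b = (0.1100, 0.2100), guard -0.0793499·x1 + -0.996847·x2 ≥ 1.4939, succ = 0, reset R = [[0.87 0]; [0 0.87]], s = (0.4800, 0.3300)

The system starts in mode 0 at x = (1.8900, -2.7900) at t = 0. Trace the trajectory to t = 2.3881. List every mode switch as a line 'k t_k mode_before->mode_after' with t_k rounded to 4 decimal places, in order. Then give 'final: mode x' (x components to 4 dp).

1 0.9404 0->1
2 1.6654 1->0
3 1.8670 0->1
final: 1 -0.0927 -1.0440

Mode 0: guard c·x = -0.0597 hit at Δt = 0.9404 (t = 0.9404), x⁻ = (-0.9176, -0.8885) → reset → x⁺ = (-0.6392, -1.1107), jump to mode 1
Mode 1: guard c·x = 1.4939 hit at Δt = 0.7250 (t = 1.6654), x⁻ = (-0.7088, -1.4422) → reset → x⁺ = (-0.1367, -0.9247), jump to mode 0
Mode 0: guard c·x = -0.0597 hit at Δt = 0.2016 (t = 1.8670), x⁻ = (-0.5192, -0.5373) → reset → x⁺ = (-0.2488, -0.7665), jump to mode 1
Mode 1: flow for 0.5211 to horizon, guard not reached → x = (-0.0927, -1.0440)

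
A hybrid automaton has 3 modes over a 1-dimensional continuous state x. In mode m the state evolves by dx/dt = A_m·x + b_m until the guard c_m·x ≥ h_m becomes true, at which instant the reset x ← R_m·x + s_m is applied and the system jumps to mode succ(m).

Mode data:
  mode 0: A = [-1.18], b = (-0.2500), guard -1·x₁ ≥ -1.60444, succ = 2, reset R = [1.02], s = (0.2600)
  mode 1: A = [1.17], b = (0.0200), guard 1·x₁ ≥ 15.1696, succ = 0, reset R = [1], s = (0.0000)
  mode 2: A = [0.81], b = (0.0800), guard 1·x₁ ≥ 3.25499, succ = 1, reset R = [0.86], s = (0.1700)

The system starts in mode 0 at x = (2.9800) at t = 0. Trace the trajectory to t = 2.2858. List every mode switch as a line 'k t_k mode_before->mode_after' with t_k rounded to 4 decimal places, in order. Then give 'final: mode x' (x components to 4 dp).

1 0.4778 0->2
2 1.1189 2->1
final: 1 11.6800

Mode 0: guard c·x = -1.6044 hit at Δt = 0.4778 (t = 0.4778), x⁻ = (1.6044) → reset → x⁺ = (1.8965), jump to mode 2
Mode 2: guard c·x = 3.2550 hit at Δt = 0.6411 (t = 1.1189), x⁻ = (3.2550) → reset → x⁺ = (2.9693), jump to mode 1
Mode 1: flow for 1.1669 to horizon, guard not reached → x = (11.6800)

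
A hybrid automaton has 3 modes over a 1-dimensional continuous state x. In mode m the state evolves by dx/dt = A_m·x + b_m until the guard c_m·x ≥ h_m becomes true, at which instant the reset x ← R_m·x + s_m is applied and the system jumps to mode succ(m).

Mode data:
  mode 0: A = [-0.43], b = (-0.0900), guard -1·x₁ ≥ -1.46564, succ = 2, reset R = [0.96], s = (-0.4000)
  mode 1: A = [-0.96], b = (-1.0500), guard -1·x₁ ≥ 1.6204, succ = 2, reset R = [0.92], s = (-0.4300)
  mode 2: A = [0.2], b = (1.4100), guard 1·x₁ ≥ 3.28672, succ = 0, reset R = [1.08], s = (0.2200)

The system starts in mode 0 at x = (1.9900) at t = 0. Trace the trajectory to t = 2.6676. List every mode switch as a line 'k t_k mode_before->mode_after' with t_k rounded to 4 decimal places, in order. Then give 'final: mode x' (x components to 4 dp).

Mode 0: guard c·x = -1.4656 hit at Δt = 0.6334 (t = 0.6334), x⁻ = (1.4656) → reset → x⁺ = (1.0070), jump to mode 2
Mode 2: guard c·x = 3.2867 hit at Δt = 1.2458 (t = 1.8792), x⁻ = (3.2867) → reset → x⁺ = (3.7697), jump to mode 0
Mode 0: flow for 0.7884 to horizon, guard not reached → x = (2.6256)

1 0.6334 0->2
2 1.8792 2->0
final: 0 2.6256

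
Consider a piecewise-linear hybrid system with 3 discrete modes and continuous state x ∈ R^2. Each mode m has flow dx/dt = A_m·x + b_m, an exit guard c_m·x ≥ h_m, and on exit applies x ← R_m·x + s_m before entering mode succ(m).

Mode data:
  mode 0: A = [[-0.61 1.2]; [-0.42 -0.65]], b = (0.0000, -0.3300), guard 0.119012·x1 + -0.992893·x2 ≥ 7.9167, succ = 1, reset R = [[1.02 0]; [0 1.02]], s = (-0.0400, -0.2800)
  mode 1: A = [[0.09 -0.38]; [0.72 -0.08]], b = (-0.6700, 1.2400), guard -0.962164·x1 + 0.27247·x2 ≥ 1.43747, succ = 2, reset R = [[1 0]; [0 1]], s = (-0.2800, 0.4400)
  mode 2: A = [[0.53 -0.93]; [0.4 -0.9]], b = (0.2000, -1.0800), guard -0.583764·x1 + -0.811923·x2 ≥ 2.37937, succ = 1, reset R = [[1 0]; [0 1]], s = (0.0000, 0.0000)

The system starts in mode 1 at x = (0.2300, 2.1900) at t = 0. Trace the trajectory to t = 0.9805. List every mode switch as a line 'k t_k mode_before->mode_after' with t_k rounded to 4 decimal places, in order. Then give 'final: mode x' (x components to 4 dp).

Mode 1: guard c·x = 1.4375 hit at Δt = 0.5868 (t = 0.5868), x⁻ = (-0.7290, 2.7015) → reset → x⁺ = (-1.0090, 3.1415), jump to mode 2
Mode 2: flow for 0.3937 to horizon, guard not reached → x = (-2.1255, 1.6305)

1 0.5868 1->2
final: 2 -2.1255 1.6305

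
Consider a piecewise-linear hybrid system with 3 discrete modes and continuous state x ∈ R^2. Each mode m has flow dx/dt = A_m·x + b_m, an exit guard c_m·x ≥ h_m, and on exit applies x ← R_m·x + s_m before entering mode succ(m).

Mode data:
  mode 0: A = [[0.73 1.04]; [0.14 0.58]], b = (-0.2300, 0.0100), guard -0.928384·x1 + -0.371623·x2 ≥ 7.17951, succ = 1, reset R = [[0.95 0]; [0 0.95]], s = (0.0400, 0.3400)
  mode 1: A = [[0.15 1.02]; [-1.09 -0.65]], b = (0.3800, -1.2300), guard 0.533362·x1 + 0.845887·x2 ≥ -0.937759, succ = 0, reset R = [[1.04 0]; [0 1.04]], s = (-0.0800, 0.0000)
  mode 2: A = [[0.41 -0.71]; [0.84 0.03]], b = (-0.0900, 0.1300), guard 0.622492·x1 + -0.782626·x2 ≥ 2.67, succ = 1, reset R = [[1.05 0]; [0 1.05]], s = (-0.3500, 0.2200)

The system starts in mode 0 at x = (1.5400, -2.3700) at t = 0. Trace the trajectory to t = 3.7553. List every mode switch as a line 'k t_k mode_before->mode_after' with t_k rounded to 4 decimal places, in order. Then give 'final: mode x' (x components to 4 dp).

1 1.4696 0->1
2 2.7204 1->0
final: 0 -9.4120 4.3012

Mode 0: guard c·x = 7.1795 hit at Δt = 1.4696 (t = 1.4696), x⁻ = (-5.4538, -5.6947) → reset → x⁺ = (-5.1411, -5.0699), jump to mode 1
Mode 1: guard c·x = -0.9378 hit at Δt = 1.2508 (t = 2.7204), x⁻ = (-6.6823, 3.1048) → reset → x⁺ = (-7.0296, 3.2290), jump to mode 0
Mode 0: flow for 1.0349 to horizon, guard not reached → x = (-9.4120, 4.3012)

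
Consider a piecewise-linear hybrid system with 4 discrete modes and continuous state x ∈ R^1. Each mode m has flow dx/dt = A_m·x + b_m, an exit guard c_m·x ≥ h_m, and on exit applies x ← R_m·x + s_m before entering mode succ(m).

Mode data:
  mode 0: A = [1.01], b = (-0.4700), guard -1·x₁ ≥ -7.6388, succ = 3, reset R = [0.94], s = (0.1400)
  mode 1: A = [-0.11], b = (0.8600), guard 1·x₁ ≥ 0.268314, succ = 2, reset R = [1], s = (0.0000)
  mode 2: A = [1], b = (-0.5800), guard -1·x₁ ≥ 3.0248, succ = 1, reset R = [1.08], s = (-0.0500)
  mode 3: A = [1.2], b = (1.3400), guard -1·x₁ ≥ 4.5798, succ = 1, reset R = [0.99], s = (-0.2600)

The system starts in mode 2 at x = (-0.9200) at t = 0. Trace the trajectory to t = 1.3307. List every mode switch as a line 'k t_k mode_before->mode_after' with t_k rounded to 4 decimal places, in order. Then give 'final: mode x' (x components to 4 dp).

1 0.8768 2->1
final: 1 -2.7745

Mode 2: guard c·x = 3.0248 hit at Δt = 0.8768 (t = 0.8768), x⁻ = (-3.0248) → reset → x⁺ = (-3.3168), jump to mode 1
Mode 1: flow for 0.4539 to horizon, guard not reached → x = (-2.7745)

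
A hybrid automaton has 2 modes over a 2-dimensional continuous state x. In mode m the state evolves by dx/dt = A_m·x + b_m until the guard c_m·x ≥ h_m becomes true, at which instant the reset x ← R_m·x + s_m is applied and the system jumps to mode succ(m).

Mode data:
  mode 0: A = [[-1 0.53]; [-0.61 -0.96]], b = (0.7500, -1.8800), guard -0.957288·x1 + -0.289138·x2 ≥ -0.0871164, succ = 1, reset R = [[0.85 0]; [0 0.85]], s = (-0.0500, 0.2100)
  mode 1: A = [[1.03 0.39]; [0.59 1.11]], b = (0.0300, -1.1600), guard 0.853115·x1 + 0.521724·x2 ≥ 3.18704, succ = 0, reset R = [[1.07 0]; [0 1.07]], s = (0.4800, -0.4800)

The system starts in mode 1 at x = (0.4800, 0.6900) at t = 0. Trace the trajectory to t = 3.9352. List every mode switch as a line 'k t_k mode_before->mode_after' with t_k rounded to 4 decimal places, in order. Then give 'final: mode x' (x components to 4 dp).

Mode 1: guard c·x = 3.1870 hit at Δt = 1.3242 (t = 1.3242), x⁻ = (2.8297, 1.4816) → reset → x⁺ = (3.5077, 1.1054), jump to mode 0
Mode 0: guard c·x = -0.0871 hit at Δt = 1.5718 (t = 2.8960), x⁻ = (0.7187, -2.0783) → reset → x⁺ = (0.5609, -1.5566), jump to mode 1
Mode 1: flow for 1.0392 to horizon, guard not reached → x = (-0.6331, -6.8183)

1 1.3242 1->0
2 2.8960 0->1
final: 1 -0.6331 -6.8183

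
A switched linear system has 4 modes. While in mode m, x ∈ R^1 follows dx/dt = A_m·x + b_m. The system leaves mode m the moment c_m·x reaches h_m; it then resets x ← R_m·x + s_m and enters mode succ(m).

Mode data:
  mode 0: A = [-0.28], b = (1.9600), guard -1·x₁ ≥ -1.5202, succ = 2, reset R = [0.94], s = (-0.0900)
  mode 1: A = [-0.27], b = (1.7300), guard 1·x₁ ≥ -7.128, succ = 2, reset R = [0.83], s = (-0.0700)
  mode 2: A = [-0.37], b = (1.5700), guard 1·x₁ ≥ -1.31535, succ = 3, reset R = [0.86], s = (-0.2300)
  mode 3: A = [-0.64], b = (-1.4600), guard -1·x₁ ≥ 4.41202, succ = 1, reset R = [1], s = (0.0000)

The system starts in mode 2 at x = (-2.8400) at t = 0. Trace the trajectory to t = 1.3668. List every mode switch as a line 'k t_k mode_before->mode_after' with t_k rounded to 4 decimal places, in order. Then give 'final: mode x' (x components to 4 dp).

Mode 2: guard c·x = -1.3154 hit at Δt = 0.6551 (t = 0.6551), x⁻ = (-1.3154) → reset → x⁺ = (-1.3612), jump to mode 3
Mode 3: flow for 0.7117 to horizon, guard not reached → x = (-1.6978)

1 0.6551 2->3
final: 3 -1.6978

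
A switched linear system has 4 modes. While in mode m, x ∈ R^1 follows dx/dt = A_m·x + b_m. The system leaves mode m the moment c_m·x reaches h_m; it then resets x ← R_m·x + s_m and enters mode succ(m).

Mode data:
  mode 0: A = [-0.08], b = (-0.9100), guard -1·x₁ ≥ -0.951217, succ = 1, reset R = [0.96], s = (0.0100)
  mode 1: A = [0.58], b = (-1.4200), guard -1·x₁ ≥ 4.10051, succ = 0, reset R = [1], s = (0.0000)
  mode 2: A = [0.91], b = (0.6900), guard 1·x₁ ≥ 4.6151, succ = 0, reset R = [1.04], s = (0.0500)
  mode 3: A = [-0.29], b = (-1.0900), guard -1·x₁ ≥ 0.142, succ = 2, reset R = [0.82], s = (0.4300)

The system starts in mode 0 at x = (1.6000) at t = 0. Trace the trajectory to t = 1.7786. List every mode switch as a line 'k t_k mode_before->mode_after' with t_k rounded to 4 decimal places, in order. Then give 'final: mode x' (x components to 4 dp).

1 0.6412 0->1
final: 1 -0.5016

Mode 0: guard c·x = -0.9512 hit at Δt = 0.6412 (t = 0.6412), x⁻ = (0.9512) → reset → x⁺ = (0.9232), jump to mode 1
Mode 1: flow for 1.1374 to horizon, guard not reached → x = (-0.5016)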